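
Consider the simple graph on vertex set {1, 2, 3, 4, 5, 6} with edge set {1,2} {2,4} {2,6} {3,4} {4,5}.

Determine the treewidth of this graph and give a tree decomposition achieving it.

The largest bag has 2 vertices, giving width 1; this decomposition certifies tw(G) ≤ 1. G has an edge, so its treewidth is at least 1. Therefore the treewidth is 1.

Treewidth 1.
One such decomposition:
Bags: B1 = {4, 5}  B2 = {2, 4}  B3 = {1, 2}  B4 = {2, 6}  B5 = {3, 4}
Tree: B1–B2, B2–B3, B2–B4, B1–B5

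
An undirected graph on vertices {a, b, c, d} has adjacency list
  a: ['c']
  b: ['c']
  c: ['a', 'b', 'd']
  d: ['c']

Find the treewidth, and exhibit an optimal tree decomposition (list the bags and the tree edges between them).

Each bag holds 2 vertices, so the decomposition has width 1, which upper-bounds the treewidth. Any graph with an edge has treewidth ≥ 1, and G has the edge c–d. The upper and lower bounds meet at 1, so that is the treewidth.

Treewidth 1.
Bags: B1 = {c, d}  B2 = {b, c}  B3 = {a, c}
Tree: B1–B2, B1–B3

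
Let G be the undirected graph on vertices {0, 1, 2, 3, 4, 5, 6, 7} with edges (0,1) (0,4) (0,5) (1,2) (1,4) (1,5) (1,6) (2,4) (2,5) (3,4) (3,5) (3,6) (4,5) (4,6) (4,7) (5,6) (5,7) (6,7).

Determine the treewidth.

3

A width-3 tree decomposition is:
Bags: B1 = {1, 4, 5, 6}  B2 = {3, 4, 5, 6}  B3 = {0, 1, 4, 5}  B4 = {1, 2, 4, 5}  B5 = {4, 5, 6, 7}
Tree: B1–B2, B1–B3, B1–B4, B1–B5
Each bag holds 4 vertices, so the decomposition has width 3, which upper-bounds the treewidth. Conversely, {0, 1, 4, 5} is a clique of size 4, and the vertices of any clique must share a bag in every tree decomposition; so some bag has ≥ 4 vertices and tw(G) ≥ 3. Therefore the treewidth is 3.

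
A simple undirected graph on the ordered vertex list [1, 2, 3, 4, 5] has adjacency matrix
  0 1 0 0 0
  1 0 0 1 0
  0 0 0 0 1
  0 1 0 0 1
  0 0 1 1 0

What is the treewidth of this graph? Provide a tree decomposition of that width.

Treewidth 1.
One optimal decomposition is:
Bags: B1 = {1, 2}  B2 = {2, 4}  B3 = {4, 5}  B4 = {3, 5}
Tree: B1–B2, B2–B3, B3–B4

Each bag holds 2 vertices, so the decomposition has width 1, which upper-bounds the treewidth. G has an edge, so its treewidth is at least 1. Therefore the treewidth is 1.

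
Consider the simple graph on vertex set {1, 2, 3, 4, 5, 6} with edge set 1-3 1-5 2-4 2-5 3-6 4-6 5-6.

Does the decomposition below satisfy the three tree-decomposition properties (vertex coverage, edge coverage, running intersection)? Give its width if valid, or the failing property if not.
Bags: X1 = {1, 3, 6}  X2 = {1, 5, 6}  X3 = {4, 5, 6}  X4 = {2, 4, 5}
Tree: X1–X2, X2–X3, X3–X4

Yes; width 2.

Vertex coverage: the bags together contain {1, 2, 3, 4, 5, 6}, the full vertex set. Edge coverage: each edge of G has both endpoints in at least one bag. Running intersection: for every vertex, the bags containing it form a connected subtree. All three properties hold, so this is a valid tree decomposition of width max|bag| − 1 = 2, and hence tw(G) ≤ 2.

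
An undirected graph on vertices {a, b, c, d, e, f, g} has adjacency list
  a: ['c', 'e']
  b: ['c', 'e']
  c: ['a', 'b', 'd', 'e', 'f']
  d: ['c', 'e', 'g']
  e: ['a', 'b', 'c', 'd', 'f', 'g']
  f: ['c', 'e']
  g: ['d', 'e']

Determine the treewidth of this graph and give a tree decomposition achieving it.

Treewidth 2.
Bags: B1 = {b, c, e}  B2 = {c, d, e}  B3 = {d, e, g}  B4 = {c, e, f}  B5 = {a, c, e}
Tree: B1–B2, B2–B3, B1–B4, B4–B5

Each bag holds 3 vertices, so the decomposition has width 2, which upper-bounds the treewidth. For the lower bound, the 3 vertices {d, e, g} are pairwise adjacent, and any tree decomposition puts a clique entirely inside one bag — forcing width ≥ 2. Combining the bounds, tw(G) = 2.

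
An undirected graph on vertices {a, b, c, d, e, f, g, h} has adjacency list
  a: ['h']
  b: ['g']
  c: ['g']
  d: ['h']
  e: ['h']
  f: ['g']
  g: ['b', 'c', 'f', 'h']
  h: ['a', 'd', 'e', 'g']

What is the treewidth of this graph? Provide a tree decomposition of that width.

Treewidth 1.
One optimal decomposition is:
Bags: B1 = {b, g}  B2 = {f, g}  B3 = {g, h}  B4 = {d, h}  B5 = {a, h}  B6 = {e, h}  B7 = {c, g}
Tree: B1–B2, B1–B3, B3–B4, B3–B5, B5–B6, B3–B7

Each bag holds 2 vertices, so the decomposition has width 1, which upper-bounds the treewidth. Any graph with an edge has treewidth ≥ 1, and G has the edge b–g. Therefore the treewidth is 1.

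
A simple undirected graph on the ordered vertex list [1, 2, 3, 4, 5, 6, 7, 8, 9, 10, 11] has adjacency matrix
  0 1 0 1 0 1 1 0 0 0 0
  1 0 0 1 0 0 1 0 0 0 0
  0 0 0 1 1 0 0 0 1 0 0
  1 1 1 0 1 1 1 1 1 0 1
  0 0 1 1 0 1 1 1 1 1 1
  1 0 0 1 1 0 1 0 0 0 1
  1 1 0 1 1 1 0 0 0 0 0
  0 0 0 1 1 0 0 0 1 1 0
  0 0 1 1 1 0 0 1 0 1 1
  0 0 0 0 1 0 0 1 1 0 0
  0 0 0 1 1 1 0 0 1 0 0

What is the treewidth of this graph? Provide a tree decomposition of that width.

Treewidth 3.
One optimal decomposition is:
Bags: B1 = {4, 5, 6, 11}  B2 = {4, 5, 6, 7}  B3 = {1, 4, 6, 7}  B4 = {4, 5, 9, 11}  B5 = {4, 5, 8, 9}  B6 = {5, 8, 9, 10}  B7 = {3, 4, 5, 9}  B8 = {1, 2, 4, 7}
Tree: B1–B2, B2–B3, B1–B4, B4–B5, B5–B6, B4–B7, B3–B8

Every bag has size at most 4, so the width is 4 − 1 = 3 and tw(G) ≤ 3. For the lower bound, the 4 vertices {5, 8, 9, 10} are pairwise adjacent, and any tree decomposition puts a clique entirely inside one bag — forcing width ≥ 3. Hence tw(G) = 3 exactly.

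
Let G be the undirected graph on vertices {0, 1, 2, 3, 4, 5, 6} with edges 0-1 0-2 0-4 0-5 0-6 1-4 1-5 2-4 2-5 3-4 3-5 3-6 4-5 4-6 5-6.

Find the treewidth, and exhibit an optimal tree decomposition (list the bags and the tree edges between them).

Every bag has size at most 4, so the width is 4 − 1 = 3 and tw(G) ≤ 3. On the other hand G contains the 4-clique {0, 1, 4, 5}. A clique must lie in a single bag of any decomposition, so no decomposition can have width below 3. Combining the bounds, tw(G) = 3.

Treewidth 3.
One optimal decomposition is:
Bags: B1 = {0, 2, 4, 5}  B2 = {0, 4, 5, 6}  B3 = {3, 4, 5, 6}  B4 = {0, 1, 4, 5}
Tree: B1–B2, B2–B3, B2–B4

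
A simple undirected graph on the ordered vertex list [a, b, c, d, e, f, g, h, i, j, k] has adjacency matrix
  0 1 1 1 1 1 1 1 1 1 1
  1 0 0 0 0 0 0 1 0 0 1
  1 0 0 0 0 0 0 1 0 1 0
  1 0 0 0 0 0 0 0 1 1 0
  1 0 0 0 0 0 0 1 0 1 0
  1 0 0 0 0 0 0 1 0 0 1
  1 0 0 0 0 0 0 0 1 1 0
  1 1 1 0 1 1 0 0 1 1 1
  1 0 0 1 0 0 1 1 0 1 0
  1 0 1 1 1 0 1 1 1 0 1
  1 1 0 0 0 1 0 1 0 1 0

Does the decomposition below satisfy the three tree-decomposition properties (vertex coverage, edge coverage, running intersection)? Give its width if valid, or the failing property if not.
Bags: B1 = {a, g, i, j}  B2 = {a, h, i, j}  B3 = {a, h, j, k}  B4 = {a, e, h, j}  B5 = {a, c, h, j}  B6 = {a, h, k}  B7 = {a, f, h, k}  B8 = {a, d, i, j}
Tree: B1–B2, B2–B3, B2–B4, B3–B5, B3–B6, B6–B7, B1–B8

No — vertex b appears in no bag.

A tree decomposition must satisfy three properties: every vertex lies in some bag; for every edge, both endpoints lie together in some bag; and for every vertex, the bags containing it form a connected subtree. Here vertex b appears in no bag, so the decomposition is invalid.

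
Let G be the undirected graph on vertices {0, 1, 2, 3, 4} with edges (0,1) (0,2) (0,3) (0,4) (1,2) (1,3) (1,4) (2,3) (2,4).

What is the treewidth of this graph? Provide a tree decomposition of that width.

The largest bag has 4 vertices, giving width 3; this decomposition certifies tw(G) ≤ 3. Conversely, {0, 1, 2, 3} is a clique of size 4, and the vertices of any clique must share a bag in every tree decomposition; so some bag has ≥ 4 vertices and tw(G) ≥ 3. Combining the bounds, tw(G) = 3.

Treewidth 3.
One such decomposition:
Bags: B1 = {0, 1, 2, 3}  B2 = {0, 1, 2, 4}
Tree: B1–B2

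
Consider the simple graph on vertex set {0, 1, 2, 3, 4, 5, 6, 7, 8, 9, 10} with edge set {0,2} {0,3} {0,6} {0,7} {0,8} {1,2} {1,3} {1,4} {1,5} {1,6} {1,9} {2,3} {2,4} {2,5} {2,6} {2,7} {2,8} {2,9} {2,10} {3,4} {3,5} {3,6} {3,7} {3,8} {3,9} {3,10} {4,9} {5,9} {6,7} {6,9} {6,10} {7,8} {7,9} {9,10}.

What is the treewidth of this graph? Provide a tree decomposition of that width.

Treewidth 4.
Bags: B1 = {0, 2, 3, 6, 7}  B2 = {2, 3, 6, 7, 9}  B3 = {1, 2, 3, 6, 9}  B4 = {1, 2, 3, 5, 9}  B5 = {2, 3, 6, 9, 10}  B6 = {0, 2, 3, 7, 8}  B7 = {1, 2, 3, 4, 9}
Tree: B1–B2, B2–B3, B3–B4, B3–B5, B1–B6, B3–B7

Each bag holds 5 vertices, so the decomposition has width 4, which upper-bounds the treewidth. On the other hand G contains the 5-clique {0, 2, 3, 7, 8}. A clique must lie in a single bag of any decomposition, so no decomposition can have width below 4. Combining the bounds, tw(G) = 4.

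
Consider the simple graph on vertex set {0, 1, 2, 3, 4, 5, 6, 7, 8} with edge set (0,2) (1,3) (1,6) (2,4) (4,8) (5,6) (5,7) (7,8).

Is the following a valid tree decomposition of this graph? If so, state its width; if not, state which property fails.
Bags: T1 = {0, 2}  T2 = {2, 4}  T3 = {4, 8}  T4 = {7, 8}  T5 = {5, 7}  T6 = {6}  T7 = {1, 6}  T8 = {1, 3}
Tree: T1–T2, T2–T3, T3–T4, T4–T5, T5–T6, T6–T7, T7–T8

No — edge (5,6) lies in no bag.

A tree decomposition must satisfy three properties: every vertex lies in some bag; for every edge, both endpoints lie together in some bag; and for every vertex, the bags containing it form a connected subtree. Here edge (5,6) lies in no bag, so the decomposition is invalid.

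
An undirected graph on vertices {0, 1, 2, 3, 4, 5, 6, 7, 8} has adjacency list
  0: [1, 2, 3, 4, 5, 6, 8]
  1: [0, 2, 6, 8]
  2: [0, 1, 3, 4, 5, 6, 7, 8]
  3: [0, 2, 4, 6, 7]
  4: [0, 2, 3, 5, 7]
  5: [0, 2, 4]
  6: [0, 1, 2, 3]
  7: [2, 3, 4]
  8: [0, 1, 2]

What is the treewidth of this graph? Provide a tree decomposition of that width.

Treewidth 3.
One optimal decomposition is:
Bags: B1 = {0, 2, 3, 4}  B2 = {0, 2, 4, 5}  B3 = {0, 2, 3, 6}  B4 = {0, 1, 2, 6}  B5 = {2, 3, 4, 7}  B6 = {0, 1, 2, 8}
Tree: B1–B2, B1–B3, B3–B4, B1–B5, B4–B6

Each bag holds 4 vertices, so the decomposition has width 3, which upper-bounds the treewidth. On the other hand G contains the 4-clique {0, 1, 2, 8}. A clique must lie in a single bag of any decomposition, so no decomposition can have width below 3. Therefore the treewidth is 3.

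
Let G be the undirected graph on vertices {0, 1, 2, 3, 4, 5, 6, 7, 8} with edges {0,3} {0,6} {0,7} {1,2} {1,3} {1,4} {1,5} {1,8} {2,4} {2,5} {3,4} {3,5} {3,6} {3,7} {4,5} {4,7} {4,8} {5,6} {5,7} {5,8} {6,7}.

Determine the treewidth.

3

A width-3 tree decomposition is:
Bags: B1 = {1, 2, 4, 5}  B2 = {1, 3, 4, 5}  B3 = {3, 4, 5, 7}  B4 = {3, 5, 6, 7}  B5 = {1, 4, 5, 8}  B6 = {0, 3, 6, 7}
Tree: B1–B2, B2–B3, B3–B4, B2–B5, B4–B6
The largest bag has 4 vertices, giving width 3; this decomposition certifies tw(G) ≤ 3. On the other hand G contains the 4-clique {0, 3, 6, 7}. A clique must lie in a single bag of any decomposition, so no decomposition can have width below 3. The upper and lower bounds meet at 3, so that is the treewidth.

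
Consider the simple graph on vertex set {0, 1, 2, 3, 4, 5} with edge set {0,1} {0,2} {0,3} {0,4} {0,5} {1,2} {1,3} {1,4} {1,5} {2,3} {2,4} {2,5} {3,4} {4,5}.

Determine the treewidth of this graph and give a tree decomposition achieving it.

Each bag holds 5 vertices, so the decomposition has width 4, which upper-bounds the treewidth. On the other hand G contains the 5-clique {0, 1, 2, 3, 4}. A clique must lie in a single bag of any decomposition, so no decomposition can have width below 4. The upper and lower bounds meet at 4, so that is the treewidth.

Treewidth 4.
One such decomposition:
Bags: B1 = {0, 1, 2, 4, 5}  B2 = {0, 1, 2, 3, 4}
Tree: B1–B2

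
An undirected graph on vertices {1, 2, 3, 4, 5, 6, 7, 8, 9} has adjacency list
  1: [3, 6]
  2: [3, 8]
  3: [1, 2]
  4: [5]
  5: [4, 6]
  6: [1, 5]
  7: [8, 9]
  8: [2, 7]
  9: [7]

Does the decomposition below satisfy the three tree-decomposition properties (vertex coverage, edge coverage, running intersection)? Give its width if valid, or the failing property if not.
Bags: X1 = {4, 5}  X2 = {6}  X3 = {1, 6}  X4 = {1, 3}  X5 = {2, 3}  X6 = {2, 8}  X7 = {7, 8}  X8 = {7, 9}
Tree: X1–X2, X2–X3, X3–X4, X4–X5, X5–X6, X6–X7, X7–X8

No — edge (5,6) lies in no bag.

A tree decomposition must satisfy three properties: every vertex lies in some bag; for every edge, both endpoints lie together in some bag; and for every vertex, the bags containing it form a connected subtree. Here edge (5,6) lies in no bag, so the decomposition is invalid.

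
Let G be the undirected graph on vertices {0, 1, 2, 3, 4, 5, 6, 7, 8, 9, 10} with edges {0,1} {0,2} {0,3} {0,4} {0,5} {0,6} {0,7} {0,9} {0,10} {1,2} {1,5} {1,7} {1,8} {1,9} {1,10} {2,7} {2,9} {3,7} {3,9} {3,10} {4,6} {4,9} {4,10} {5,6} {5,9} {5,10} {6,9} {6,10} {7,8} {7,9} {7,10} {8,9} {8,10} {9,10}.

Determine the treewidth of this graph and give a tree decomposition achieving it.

Each bag holds 5 vertices, so the decomposition has width 4, which upper-bounds the treewidth. Conversely, {0, 1, 2, 7, 9} is a clique of size 5, and the vertices of any clique must share a bag in every tree decomposition; so some bag has ≥ 5 vertices and tw(G) ≥ 4. Therefore the treewidth is 4.

Treewidth 4.
Bags: B1 = {0, 1, 5, 9, 10}  B2 = {0, 1, 7, 9, 10}  B3 = {0, 5, 6, 9, 10}  B4 = {1, 7, 8, 9, 10}  B5 = {0, 3, 7, 9, 10}  B6 = {0, 4, 6, 9, 10}  B7 = {0, 1, 2, 7, 9}
Tree: B1–B2, B1–B3, B2–B4, B2–B5, B3–B6, B2–B7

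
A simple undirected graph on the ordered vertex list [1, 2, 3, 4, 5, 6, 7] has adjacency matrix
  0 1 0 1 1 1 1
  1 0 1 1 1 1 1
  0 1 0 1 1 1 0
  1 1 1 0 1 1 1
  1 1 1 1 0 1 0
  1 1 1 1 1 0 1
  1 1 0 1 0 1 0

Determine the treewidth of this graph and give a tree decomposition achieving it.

Treewidth 4.
One such decomposition:
Bags: B1 = {2, 3, 4, 5, 6}  B2 = {1, 2, 4, 5, 6}  B3 = {1, 2, 4, 6, 7}
Tree: B1–B2, B2–B3

Every bag has size at most 5, so the width is 5 − 1 = 4 and tw(G) ≤ 4. Conversely, {1, 2, 4, 5, 6} is a clique of size 5, and the vertices of any clique must share a bag in every tree decomposition; so some bag has ≥ 5 vertices and tw(G) ≥ 4. Hence tw(G) = 4 exactly.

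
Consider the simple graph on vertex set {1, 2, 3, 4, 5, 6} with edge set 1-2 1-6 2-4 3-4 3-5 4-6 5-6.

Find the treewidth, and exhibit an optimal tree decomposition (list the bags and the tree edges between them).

Treewidth 2.
Bags: B1 = {3, 5, 6}  B2 = {3, 4, 6}  B3 = {1, 4, 6}  B4 = {1, 2, 4}
Tree: B1–B2, B2–B3, B3–B4

The largest bag has 3 vertices, giving width 2; this decomposition certifies tw(G) ≤ 2. For the lower bound, G contains the cycle 5–3–4–6–5, so G is not a forest; only forests have treewidth ≤ 1, hence tw(G) ≥ 2. The upper and lower bounds meet at 2, so that is the treewidth.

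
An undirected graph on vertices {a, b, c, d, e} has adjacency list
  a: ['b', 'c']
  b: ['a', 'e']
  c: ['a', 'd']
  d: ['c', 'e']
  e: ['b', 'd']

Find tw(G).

2

A width-2 tree decomposition is:
Bags: B1 = {b, d, e}  B2 = {a, b, d}  B3 = {a, c, d}
Tree: B1–B2, B2–B3
Each bag holds 3 vertices, so the decomposition has width 2, which upper-bounds the treewidth. For the lower bound, G contains the cycle d–e–b–a–c–d, so G is not a forest; only forests have treewidth ≤ 1, hence tw(G) ≥ 2. Hence tw(G) = 2 exactly.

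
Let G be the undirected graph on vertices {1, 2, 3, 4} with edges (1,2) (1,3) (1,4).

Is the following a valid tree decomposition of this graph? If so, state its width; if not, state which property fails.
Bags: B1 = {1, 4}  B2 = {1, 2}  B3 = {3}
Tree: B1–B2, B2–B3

A tree decomposition must satisfy three properties: every vertex lies in some bag; for every edge, both endpoints lie together in some bag; and for every vertex, the bags containing it form a connected subtree. Here edge (1,3) lies in no bag, so the decomposition is invalid.

No — edge (1,3) lies in no bag.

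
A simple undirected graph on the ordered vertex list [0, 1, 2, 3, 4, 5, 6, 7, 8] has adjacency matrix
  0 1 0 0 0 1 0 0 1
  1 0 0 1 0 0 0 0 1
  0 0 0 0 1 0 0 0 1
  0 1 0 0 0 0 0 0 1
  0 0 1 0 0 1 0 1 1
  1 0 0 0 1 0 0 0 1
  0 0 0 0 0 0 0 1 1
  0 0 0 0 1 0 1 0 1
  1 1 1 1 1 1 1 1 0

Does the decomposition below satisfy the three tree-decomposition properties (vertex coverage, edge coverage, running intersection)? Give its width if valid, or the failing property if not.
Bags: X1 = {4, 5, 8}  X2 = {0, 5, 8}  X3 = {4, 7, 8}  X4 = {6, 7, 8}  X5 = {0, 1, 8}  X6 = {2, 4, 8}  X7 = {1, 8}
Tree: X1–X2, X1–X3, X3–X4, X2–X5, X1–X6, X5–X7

A tree decomposition must satisfy three properties: every vertex lies in some bag; for every edge, both endpoints lie together in some bag; and for every vertex, the bags containing it form a connected subtree. Here vertex 3 appears in no bag, so the decomposition is invalid.

No — vertex 3 appears in no bag.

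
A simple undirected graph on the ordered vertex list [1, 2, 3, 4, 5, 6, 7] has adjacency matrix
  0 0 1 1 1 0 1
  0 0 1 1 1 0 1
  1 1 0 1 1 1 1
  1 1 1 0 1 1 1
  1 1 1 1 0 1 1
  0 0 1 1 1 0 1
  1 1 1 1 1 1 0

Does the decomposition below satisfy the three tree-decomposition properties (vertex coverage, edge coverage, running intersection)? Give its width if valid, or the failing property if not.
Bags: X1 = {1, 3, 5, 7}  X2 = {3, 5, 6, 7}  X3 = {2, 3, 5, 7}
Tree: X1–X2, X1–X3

A tree decomposition must satisfy three properties: every vertex lies in some bag; for every edge, both endpoints lie together in some bag; and for every vertex, the bags containing it form a connected subtree. Here vertex 4 appears in no bag, so the decomposition is invalid.

No — vertex 4 appears in no bag.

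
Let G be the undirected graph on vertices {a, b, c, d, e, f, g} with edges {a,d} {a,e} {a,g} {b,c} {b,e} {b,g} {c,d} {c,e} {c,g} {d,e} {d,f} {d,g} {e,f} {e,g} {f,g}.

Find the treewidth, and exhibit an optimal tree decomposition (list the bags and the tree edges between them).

The largest bag has 4 vertices, giving width 3; this decomposition certifies tw(G) ≤ 3. Conversely, {d, e, f, g} is a clique of size 4, and the vertices of any clique must share a bag in every tree decomposition; so some bag has ≥ 4 vertices and tw(G) ≥ 3. The upper and lower bounds meet at 3, so that is the treewidth.

Treewidth 3.
One such decomposition:
Bags: B1 = {d, e, f, g}  B2 = {a, d, e, g}  B3 = {c, d, e, g}  B4 = {b, c, e, g}
Tree: B1–B2, B1–B3, B3–B4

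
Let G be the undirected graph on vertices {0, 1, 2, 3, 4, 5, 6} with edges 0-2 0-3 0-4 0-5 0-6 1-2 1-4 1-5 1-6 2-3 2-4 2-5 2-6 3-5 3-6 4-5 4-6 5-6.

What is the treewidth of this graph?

A width-4 tree decomposition is:
Bags: B1 = {0, 2, 4, 5, 6}  B2 = {1, 2, 4, 5, 6}  B3 = {0, 2, 3, 5, 6}
Tree: B1–B2, B1–B3
Every bag has size at most 5, so the width is 5 − 1 = 4 and tw(G) ≤ 4. Conversely, {0, 2, 3, 5, 6} is a clique of size 5, and the vertices of any clique must share a bag in every tree decomposition; so some bag has ≥ 5 vertices and tw(G) ≥ 4. Therefore the treewidth is 4.

4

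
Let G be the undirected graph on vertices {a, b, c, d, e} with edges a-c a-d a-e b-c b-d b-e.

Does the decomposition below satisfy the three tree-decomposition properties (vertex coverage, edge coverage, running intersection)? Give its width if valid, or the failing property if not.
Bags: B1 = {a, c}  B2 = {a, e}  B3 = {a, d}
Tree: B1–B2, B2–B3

A tree decomposition must satisfy three properties: every vertex lies in some bag; for every edge, both endpoints lie together in some bag; and for every vertex, the bags containing it form a connected subtree. Here vertex b appears in no bag, so the decomposition is invalid.

No — vertex b appears in no bag.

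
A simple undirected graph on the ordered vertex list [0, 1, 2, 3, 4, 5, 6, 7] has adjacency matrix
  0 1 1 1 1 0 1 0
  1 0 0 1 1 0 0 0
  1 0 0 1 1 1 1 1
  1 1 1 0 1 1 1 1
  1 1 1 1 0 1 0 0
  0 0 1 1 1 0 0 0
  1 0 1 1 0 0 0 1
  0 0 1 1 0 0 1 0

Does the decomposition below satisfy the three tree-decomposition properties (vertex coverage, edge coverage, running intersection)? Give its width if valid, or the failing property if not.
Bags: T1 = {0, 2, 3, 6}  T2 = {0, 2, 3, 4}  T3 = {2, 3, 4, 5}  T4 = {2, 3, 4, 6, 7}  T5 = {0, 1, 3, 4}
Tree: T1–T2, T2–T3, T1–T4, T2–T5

A tree decomposition must satisfy three properties: every vertex lies in some bag; for every edge, both endpoints lie together in some bag; and for every vertex, the bags containing it form a connected subtree. Here bags containing vertex 4 are not connected in the tree, so the decomposition is invalid.

No — bags containing vertex 4 are not connected in the tree.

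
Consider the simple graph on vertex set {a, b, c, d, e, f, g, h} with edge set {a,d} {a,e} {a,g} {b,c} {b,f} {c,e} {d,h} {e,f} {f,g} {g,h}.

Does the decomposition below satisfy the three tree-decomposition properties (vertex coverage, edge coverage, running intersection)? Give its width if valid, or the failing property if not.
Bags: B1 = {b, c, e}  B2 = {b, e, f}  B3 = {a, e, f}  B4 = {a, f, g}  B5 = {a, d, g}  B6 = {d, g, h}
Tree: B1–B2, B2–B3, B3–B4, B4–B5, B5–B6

Yes; width 2.

Vertex coverage: the bags together contain {a, b, c, d, e, f, g, h}, the full vertex set. Edge coverage: each edge of G has both endpoints in at least one bag. Running intersection: for every vertex, the bags containing it form a connected subtree. All three properties hold, so this is a valid tree decomposition of width max|bag| − 1 = 2, and hence tw(G) ≤ 2.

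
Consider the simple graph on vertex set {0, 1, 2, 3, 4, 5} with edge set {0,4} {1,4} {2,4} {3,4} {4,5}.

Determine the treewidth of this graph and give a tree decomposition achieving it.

Treewidth 1.
One such decomposition:
Bags: B1 = {0, 4}  B2 = {4, 5}  B3 = {1, 4}  B4 = {3, 4}  B5 = {2, 4}
Tree: B1–B2, B2–B3, B3–B4, B2–B5

The largest bag has 2 vertices, giving width 1; this decomposition certifies tw(G) ≤ 1. Since G has at least one edge (e.g. 4–0), it is not an edgeless graph, so tw(G) ≥ 1. The upper and lower bounds meet at 1, so that is the treewidth.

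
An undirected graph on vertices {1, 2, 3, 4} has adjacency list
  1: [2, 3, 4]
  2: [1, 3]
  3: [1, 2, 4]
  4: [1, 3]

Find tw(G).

A width-2 tree decomposition is:
Bags: B1 = {1, 2, 3}  B2 = {1, 3, 4}
Tree: B1–B2
Every bag has size at most 3, so the width is 3 − 1 = 2 and tw(G) ≤ 2. Conversely, {1, 2, 3} is a clique of size 3, and the vertices of any clique must share a bag in every tree decomposition; so some bag has ≥ 3 vertices and tw(G) ≥ 2. Therefore the treewidth is 2.

2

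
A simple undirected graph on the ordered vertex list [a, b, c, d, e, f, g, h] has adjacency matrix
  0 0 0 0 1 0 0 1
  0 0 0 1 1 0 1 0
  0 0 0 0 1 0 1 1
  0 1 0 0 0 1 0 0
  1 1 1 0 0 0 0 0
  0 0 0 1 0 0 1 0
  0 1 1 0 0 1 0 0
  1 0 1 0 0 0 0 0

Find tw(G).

A width-2 tree decomposition is:
Bags: B1 = {b, d, f}  B2 = {b, f, g}  B3 = {b, e, g}  B4 = {c, e, g}  B5 = {a, c, e}  B6 = {a, c, h}
Tree: B1–B2, B2–B3, B3–B4, B4–B5, B5–B6
Each bag holds 3 vertices, so the decomposition has width 2, which upper-bounds the treewidth. Since d–f–g–b–d is a cycle in G, G is not acyclic. Forests are exactly the graphs of treewidth ≤ 1, so tw(G) ≥ 2. Therefore the treewidth is 2.

2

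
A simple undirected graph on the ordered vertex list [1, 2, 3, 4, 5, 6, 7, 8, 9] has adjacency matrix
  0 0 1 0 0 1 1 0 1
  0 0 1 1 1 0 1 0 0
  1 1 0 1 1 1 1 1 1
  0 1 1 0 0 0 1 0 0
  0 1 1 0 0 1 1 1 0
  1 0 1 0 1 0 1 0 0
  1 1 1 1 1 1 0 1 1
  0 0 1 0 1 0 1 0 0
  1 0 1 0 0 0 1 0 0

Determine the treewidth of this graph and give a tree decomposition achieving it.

The largest bag has 4 vertices, giving width 3; this decomposition certifies tw(G) ≤ 3. On the other hand G contains the 4-clique {1, 3, 7, 9}. A clique must lie in a single bag of any decomposition, so no decomposition can have width below 3. Hence tw(G) = 3 exactly.

Treewidth 3.
Bags: B1 = {2, 3, 4, 7}  B2 = {2, 3, 5, 7}  B3 = {3, 5, 6, 7}  B4 = {1, 3, 6, 7}  B5 = {3, 5, 7, 8}  B6 = {1, 3, 7, 9}
Tree: B1–B2, B2–B3, B3–B4, B3–B5, B4–B6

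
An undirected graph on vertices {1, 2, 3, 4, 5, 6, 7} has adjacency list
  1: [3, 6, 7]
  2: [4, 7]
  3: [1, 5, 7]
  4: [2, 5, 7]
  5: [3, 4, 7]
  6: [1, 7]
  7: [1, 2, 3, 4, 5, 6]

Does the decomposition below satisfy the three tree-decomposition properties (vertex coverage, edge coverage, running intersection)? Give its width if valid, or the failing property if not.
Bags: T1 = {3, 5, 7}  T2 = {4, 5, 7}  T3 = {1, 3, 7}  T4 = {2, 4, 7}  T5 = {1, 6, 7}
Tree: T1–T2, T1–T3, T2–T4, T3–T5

Vertex coverage: the bags together contain {1, 2, 3, 4, 5, 6, 7}, the full vertex set. Edge coverage: each edge of G has both endpoints in at least one bag. Running intersection: for every vertex, the bags containing it form a connected subtree. All three properties hold, so this is a valid tree decomposition of width max|bag| − 1 = 2, and hence tw(G) ≤ 2.

Yes; width 2.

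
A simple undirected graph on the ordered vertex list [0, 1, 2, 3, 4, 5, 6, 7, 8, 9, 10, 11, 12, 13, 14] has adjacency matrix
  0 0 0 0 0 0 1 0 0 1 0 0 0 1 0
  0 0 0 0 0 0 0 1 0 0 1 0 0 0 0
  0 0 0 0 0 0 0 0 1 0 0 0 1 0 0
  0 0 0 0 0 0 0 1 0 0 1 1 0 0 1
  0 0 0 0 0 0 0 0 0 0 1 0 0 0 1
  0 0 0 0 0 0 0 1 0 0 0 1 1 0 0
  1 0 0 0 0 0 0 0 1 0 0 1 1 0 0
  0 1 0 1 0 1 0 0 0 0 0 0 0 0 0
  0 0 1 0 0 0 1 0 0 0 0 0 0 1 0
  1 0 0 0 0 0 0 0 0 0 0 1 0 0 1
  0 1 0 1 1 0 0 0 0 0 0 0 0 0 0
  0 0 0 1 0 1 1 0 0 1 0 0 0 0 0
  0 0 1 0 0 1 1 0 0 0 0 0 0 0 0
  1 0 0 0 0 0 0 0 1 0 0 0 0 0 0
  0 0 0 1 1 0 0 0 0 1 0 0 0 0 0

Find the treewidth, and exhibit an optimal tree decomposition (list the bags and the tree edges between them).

The largest bag has 4 vertices, giving width 3; this decomposition certifies tw(G) ≤ 3. For the lower bound: the 4 vertex sets {1,4,10}, {7}, {3}, {5,9,11,14} are disjoint, each induces a connected subgraph, and every pair is joined by at least one edge of G. Contracting each set to a single vertex therefore yields K_{4} as a minor, and since treewidth is minor-monotone, tw(G) ≥ tw(K_{4}) = 3. Combining the bounds, tw(G) = 3.

Treewidth 3.
One optimal decomposition is:
Bags: B1 = {1, 4, 7, 10}  B2 = {3, 4, 7, 10}  B3 = {3, 4, 7, 14}  B4 = {3, 5, 7, 14}  B5 = {3, 5, 11, 14}  B6 = {5, 9, 11, 14}  B7 = {5, 9, 11, 12}  B8 = {6, 9, 11, 12}  B9 = {0, 6, 9, 12}  B10 = {0, 2, 6, 12}  B11 = {0, 2, 6, 8}  B12 = {0, 2, 8, 13}
Tree: B1–B2, B2–B3, B3–B4, B4–B5, B5–B6, B6–B7, B7–B8, B8–B9, B9–B10, B10–B11, B11–B12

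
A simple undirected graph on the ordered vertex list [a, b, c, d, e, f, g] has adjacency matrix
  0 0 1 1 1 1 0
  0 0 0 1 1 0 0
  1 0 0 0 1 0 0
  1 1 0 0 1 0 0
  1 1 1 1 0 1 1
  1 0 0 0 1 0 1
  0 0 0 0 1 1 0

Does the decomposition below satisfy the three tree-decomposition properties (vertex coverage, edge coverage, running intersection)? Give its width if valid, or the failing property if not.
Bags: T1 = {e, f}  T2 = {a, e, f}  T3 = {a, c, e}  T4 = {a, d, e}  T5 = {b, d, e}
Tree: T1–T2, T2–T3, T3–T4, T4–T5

A tree decomposition must satisfy three properties: every vertex lies in some bag; for every edge, both endpoints lie together in some bag; and for every vertex, the bags containing it form a connected subtree. Here vertex g appears in no bag, so the decomposition is invalid.

No — vertex g appears in no bag.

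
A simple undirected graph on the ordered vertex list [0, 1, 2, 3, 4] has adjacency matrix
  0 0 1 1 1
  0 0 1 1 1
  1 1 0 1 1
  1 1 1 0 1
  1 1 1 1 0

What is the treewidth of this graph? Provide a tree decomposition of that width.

Every bag has size at most 4, so the width is 4 − 1 = 3 and tw(G) ≤ 3. On the other hand G contains the 4-clique {0, 2, 3, 4}. A clique must lie in a single bag of any decomposition, so no decomposition can have width below 3. Hence tw(G) = 3 exactly.

Treewidth 3.
One such decomposition:
Bags: B1 = {0, 2, 3, 4}  B2 = {1, 2, 3, 4}
Tree: B1–B2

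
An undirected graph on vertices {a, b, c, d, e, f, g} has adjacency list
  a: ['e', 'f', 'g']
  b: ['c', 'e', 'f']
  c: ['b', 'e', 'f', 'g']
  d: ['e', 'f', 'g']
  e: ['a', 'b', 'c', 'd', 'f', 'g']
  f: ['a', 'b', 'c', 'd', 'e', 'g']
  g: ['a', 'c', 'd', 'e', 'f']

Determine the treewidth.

3

A width-3 tree decomposition is:
Bags: B1 = {c, e, f, g}  B2 = {d, e, f, g}  B3 = {a, e, f, g}  B4 = {b, c, e, f}
Tree: B1–B2, B1–B3, B1–B4
The largest bag has 4 vertices, giving width 3; this decomposition certifies tw(G) ≤ 3. Conversely, {d, e, f, g} is a clique of size 4, and the vertices of any clique must share a bag in every tree decomposition; so some bag has ≥ 4 vertices and tw(G) ≥ 3. Therefore the treewidth is 3.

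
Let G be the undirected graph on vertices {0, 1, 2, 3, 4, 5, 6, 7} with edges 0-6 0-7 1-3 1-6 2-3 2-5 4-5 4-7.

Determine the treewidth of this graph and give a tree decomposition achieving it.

Each bag holds 3 vertices, so the decomposition has width 2, which upper-bounds the treewidth. Since 5–2–3–1–6–0–7–4–5 is a cycle in G, G is not acyclic. Forests are exactly the graphs of treewidth ≤ 1, so tw(G) ≥ 2. The upper and lower bounds meet at 2, so that is the treewidth.

Treewidth 2.
One optimal decomposition is:
Bags: B1 = {2, 3, 5}  B2 = {1, 3, 5}  B3 = {1, 5, 6}  B4 = {0, 5, 6}  B5 = {0, 5, 7}  B6 = {4, 5, 7}
Tree: B1–B2, B2–B3, B3–B4, B4–B5, B5–B6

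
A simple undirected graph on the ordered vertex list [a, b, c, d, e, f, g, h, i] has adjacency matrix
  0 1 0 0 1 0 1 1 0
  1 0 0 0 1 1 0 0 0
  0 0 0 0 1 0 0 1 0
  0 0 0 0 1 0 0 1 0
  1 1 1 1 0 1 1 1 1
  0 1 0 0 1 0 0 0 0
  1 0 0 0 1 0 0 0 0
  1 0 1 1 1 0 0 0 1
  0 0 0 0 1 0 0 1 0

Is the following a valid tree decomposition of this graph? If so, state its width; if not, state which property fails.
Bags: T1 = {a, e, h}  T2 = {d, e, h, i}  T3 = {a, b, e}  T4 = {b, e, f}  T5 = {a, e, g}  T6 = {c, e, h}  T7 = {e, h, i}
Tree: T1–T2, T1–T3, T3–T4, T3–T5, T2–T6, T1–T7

A tree decomposition must satisfy three properties: every vertex lies in some bag; for every edge, both endpoints lie together in some bag; and for every vertex, the bags containing it form a connected subtree. Here bags containing vertex i are not connected in the tree, so the decomposition is invalid.

No — bags containing vertex i are not connected in the tree.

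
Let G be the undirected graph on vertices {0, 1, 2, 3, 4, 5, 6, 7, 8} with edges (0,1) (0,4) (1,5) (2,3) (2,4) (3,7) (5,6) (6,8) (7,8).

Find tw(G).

A width-2 tree decomposition is:
Bags: B1 = {2, 3, 4}  B2 = {3, 4, 7}  B3 = {4, 7, 8}  B4 = {4, 6, 8}  B5 = {4, 5, 6}  B6 = {1, 4, 5}  B7 = {0, 1, 4}
Tree: B1–B2, B2–B3, B3–B4, B4–B5, B5–B6, B6–B7
Each bag holds 3 vertices, so the decomposition has width 2, which upper-bounds the treewidth. The edges 4–2–3–7–8–6–5–1–0–4 form a cycle, so G is not a tree and its treewidth is at least 2. Combining the bounds, tw(G) = 2.

2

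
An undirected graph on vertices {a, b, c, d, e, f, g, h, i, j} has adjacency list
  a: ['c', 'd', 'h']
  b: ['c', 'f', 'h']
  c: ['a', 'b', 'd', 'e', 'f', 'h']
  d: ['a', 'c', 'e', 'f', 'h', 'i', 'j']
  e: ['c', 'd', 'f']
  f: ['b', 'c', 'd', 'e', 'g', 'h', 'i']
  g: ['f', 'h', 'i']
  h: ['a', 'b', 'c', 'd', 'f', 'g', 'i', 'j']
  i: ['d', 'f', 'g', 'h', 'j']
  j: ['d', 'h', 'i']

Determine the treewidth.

A width-3 tree decomposition is:
Bags: B1 = {d, f, h, i}  B2 = {d, h, i, j}  B3 = {f, g, h, i}  B4 = {c, d, f, h}  B5 = {c, d, e, f}  B6 = {a, c, d, h}  B7 = {b, c, f, h}
Tree: B1–B2, B1–B3, B1–B4, B4–B5, B4–B6, B4–B7
Every bag has size at most 4, so the width is 4 − 1 = 3 and tw(G) ≤ 3. On the other hand G contains the 4-clique {c, d, e, f}. A clique must lie in a single bag of any decomposition, so no decomposition can have width below 3. Combining the bounds, tw(G) = 3.

3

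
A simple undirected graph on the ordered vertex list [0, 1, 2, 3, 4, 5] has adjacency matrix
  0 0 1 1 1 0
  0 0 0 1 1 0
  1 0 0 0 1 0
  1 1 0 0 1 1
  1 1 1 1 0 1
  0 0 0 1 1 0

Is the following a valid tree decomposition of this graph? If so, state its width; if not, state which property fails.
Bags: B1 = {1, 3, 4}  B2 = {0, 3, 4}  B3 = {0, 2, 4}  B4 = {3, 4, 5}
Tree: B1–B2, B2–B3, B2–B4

Every vertex of G appears in some bag (union = {0, 1, 2, 3, 4, 5}); every edge is covered by a bag; and for each vertex v the set of bags containing v is connected in the bag tree. The decomposition is therefore valid. The largest bag has 3 vertices, so the width is 2.

Yes; width 2.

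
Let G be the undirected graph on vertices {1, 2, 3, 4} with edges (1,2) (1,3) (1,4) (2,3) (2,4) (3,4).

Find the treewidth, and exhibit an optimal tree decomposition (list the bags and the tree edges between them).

With just one bag of size 4, the width is 4 − 1 = 3, so tw(G) ≤ 3. Conversely, {1, 2, 3, 4} is a clique of size 4, and the vertices of any clique must share a bag in every tree decomposition; so some bag has ≥ 4 vertices and tw(G) ≥ 3. Therefore the treewidth is 3.

Treewidth 3.
One optimal decomposition is:
Bags: B1 = {1, 2, 3, 4}
Tree: (single bag)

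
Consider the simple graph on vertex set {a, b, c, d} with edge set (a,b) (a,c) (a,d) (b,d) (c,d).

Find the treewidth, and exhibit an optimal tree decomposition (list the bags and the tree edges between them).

The largest bag has 3 vertices, giving width 2; this decomposition certifies tw(G) ≤ 2. On the other hand G contains the 3-clique {a, c, d}. A clique must lie in a single bag of any decomposition, so no decomposition can have width below 2. Combining the bounds, tw(G) = 2.

Treewidth 2.
One such decomposition:
Bags: B1 = {a, b, d}  B2 = {a, c, d}
Tree: B1–B2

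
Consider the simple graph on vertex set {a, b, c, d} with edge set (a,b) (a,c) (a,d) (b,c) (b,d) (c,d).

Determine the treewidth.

A width-3 tree decomposition is:
Bags: B1 = {a, b, c, d}
Tree: (single bag)
A single bag containing all 4 vertices is trivially a valid decomposition of width 3. On the other hand G contains the 4-clique {a, b, c, d}. A clique must lie in a single bag of any decomposition, so no decomposition can have width below 3. Combining the bounds, tw(G) = 3.

3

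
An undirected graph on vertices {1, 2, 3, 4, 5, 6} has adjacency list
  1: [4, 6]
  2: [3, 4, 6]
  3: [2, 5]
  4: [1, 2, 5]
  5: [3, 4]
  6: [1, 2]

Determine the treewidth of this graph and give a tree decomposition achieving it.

Treewidth 2.
One optimal decomposition is:
Bags: B1 = {1, 4, 6}  B2 = {2, 4, 6}  B3 = {2, 4, 5}  B4 = {2, 3, 5}
Tree: B1–B2, B2–B3, B3–B4

Each bag holds 3 vertices, so the decomposition has width 2, which upper-bounds the treewidth. Since 1–6–2–4–1 is a cycle in G, G is not acyclic. Forests are exactly the graphs of treewidth ≤ 1, so tw(G) ≥ 2. Hence tw(G) = 2 exactly.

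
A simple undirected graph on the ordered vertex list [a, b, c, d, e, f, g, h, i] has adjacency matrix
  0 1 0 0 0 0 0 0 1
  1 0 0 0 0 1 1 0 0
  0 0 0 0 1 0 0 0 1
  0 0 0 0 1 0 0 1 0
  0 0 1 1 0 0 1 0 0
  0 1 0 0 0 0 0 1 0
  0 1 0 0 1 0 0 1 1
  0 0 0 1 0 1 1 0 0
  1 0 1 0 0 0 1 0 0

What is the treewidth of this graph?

A width-3 tree decomposition is:
Bags: B1 = {a, c, e, i}  B2 = {a, e, g, i}  B3 = {a, b, e, g}  B4 = {b, d, e, g}  B5 = {b, d, g, h}  B6 = {b, d, f, h}
Tree: B1–B2, B2–B3, B3–B4, B4–B5, B5–B6
The largest bag has 4 vertices, giving width 3; this decomposition certifies tw(G) ≤ 3. For the lower bound: the 4 vertex sets {a,c,i}, {e}, {g}, {b,d,f,h} are disjoint, each induces a connected subgraph, and every pair is joined by at least one edge of G. Contracting each set to a single vertex therefore yields K_{4} as a minor, and since treewidth is minor-monotone, tw(G) ≥ tw(K_{4}) = 3. Hence tw(G) = 3 exactly.

3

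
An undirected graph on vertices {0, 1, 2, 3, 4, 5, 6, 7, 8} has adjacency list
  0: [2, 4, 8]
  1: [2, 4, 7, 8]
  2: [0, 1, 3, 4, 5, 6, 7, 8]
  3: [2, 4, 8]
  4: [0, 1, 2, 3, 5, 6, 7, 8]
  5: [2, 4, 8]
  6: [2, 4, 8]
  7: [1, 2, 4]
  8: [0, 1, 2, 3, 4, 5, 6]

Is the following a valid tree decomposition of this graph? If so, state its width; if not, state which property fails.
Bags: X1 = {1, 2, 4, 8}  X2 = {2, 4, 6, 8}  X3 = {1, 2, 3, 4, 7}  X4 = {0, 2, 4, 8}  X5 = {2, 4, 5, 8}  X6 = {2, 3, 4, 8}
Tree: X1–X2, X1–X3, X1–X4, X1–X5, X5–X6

A tree decomposition must satisfy three properties: every vertex lies in some bag; for every edge, both endpoints lie together in some bag; and for every vertex, the bags containing it form a connected subtree. Here bags containing vertex 3 are not connected in the tree, so the decomposition is invalid.

No — bags containing vertex 3 are not connected in the tree.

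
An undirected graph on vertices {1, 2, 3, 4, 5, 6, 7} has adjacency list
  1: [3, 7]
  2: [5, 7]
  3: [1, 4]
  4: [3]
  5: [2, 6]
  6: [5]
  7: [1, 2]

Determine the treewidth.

1

A width-1 tree decomposition is:
Bags: B1 = {3, 4}  B2 = {1, 3}  B3 = {1, 7}  B4 = {2, 7}  B5 = {2, 5}  B6 = {5, 6}
Tree: B1–B2, B2–B3, B3–B4, B4–B5, B5–B6
Each bag holds 2 vertices, so the decomposition has width 1, which upper-bounds the treewidth. G has an edge, so its treewidth is at least 1. Hence tw(G) = 1 exactly.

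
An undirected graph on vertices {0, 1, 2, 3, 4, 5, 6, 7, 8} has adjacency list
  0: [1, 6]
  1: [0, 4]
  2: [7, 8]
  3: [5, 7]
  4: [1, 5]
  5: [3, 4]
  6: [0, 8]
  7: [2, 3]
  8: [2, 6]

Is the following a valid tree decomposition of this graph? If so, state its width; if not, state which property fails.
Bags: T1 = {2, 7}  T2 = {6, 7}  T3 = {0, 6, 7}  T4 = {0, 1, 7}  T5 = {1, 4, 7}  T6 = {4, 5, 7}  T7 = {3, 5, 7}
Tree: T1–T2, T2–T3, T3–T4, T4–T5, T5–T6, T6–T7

A tree decomposition must satisfy three properties: every vertex lies in some bag; for every edge, both endpoints lie together in some bag; and for every vertex, the bags containing it form a connected subtree. Here vertex 8 appears in no bag, so the decomposition is invalid.

No — vertex 8 appears in no bag.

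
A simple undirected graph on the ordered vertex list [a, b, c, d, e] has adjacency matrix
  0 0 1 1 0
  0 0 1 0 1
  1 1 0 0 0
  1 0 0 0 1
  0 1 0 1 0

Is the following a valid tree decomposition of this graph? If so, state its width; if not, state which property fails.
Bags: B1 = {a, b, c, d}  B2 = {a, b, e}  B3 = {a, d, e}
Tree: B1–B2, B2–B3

A tree decomposition must satisfy three properties: every vertex lies in some bag; for every edge, both endpoints lie together in some bag; and for every vertex, the bags containing it form a connected subtree. Here bags containing vertex d are not connected in the tree, so the decomposition is invalid.

No — bags containing vertex d are not connected in the tree.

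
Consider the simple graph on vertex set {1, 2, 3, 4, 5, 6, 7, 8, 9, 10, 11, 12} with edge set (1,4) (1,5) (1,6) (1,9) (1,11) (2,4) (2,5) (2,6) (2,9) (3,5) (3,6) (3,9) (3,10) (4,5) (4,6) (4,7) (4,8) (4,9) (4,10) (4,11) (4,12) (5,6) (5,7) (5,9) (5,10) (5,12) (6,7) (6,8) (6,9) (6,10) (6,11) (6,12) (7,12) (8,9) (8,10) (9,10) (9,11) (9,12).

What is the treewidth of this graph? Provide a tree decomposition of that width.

Each bag holds 5 vertices, so the decomposition has width 4, which upper-bounds the treewidth. On the other hand G contains the 5-clique {3, 5, 6, 9, 10}. A clique must lie in a single bag of any decomposition, so no decomposition can have width below 4. Combining the bounds, tw(G) = 4.

Treewidth 4.
Bags: B1 = {4, 5, 6, 7, 12}  B2 = {4, 5, 6, 9, 12}  B3 = {2, 4, 5, 6, 9}  B4 = {4, 5, 6, 9, 10}  B5 = {3, 5, 6, 9, 10}  B6 = {1, 4, 5, 6, 9}  B7 = {4, 6, 8, 9, 10}  B8 = {1, 4, 6, 9, 11}
Tree: B1–B2, B2–B3, B2–B4, B4–B5, B2–B6, B4–B7, B6–B8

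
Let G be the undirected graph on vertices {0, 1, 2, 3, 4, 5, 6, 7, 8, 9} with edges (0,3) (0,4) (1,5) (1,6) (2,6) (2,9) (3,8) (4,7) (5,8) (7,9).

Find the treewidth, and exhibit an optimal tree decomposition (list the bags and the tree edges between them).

The largest bag has 3 vertices, giving width 2; this decomposition certifies tw(G) ≤ 2. The edges 4–7–9–2–6–1–5–8–3–0–4 form a cycle, so G is not a tree and its treewidth is at least 2. The upper and lower bounds meet at 2, so that is the treewidth.

Treewidth 2.
One optimal decomposition is:
Bags: B1 = {4, 7, 9}  B2 = {2, 4, 9}  B3 = {2, 4, 6}  B4 = {1, 4, 6}  B5 = {1, 4, 5}  B6 = {4, 5, 8}  B7 = {3, 4, 8}  B8 = {0, 3, 4}
Tree: B1–B2, B2–B3, B3–B4, B4–B5, B5–B6, B6–B7, B7–B8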